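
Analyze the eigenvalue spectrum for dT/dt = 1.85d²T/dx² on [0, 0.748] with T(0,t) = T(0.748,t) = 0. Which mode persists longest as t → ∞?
Eigenvalues: λₙ = 1.85n²π²/0.748².
First three modes:
  n=1: λ₁ = 1.85π²/0.748² ≈ 32.634
  n=2: λ₂ = 7.4π²/0.748² ≈ 130.535 (4× faster decay)
  n=3: λ₃ = 16.65π²/0.748² ≈ 293.705 (9× faster decay)
As t → ∞, higher modes decay exponentially faster. The n=1 mode dominates: T ~ c₁ sin(πx/0.748) e^{-λ₁t}.
Decay rate: λ₁ = 1.85π²/0.748² ≈ 32.634.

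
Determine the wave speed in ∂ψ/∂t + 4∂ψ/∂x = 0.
Speed = 4. Information travels along x - 4t = const (rightward).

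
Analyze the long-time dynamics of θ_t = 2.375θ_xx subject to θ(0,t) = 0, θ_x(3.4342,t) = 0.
Long-time behavior: θ → 0. Heat escapes through the Dirichlet boundary.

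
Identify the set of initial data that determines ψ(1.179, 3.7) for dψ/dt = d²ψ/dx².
The entire real line. The heat equation has infinite propagation speed: any initial disturbance instantly affects all points (though exponentially small far away).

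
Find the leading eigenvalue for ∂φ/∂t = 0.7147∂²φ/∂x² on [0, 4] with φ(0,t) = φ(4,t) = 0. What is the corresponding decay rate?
Eigenvalues: λₙ = 0.7147n²π²/4².
First three modes:
  n=1: λ₁ = 0.7147π²/4² ≈ 0.441
  n=2: λ₂ = 2.8588π²/4² ≈ 1.763 (4× faster decay)
  n=3: λ₃ = 6.4323π²/4² ≈ 3.968 (9× faster decay)
As t → ∞, higher modes decay exponentially faster. The n=1 mode dominates: φ ~ c₁ sin(πx/4) e^{-λ₁t}.
Decay rate: λ₁ = 0.7147π²/4² ≈ 0.441.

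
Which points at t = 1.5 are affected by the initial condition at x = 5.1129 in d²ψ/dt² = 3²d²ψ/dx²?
Domain of influence: [0.6129, 9.6129]. Data at x = 5.1129 spreads outward at speed 3.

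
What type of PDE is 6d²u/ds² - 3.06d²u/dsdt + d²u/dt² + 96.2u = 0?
With A = 6, B = -3.06, C = 1, the discriminant is -14.6364. This is an elliptic PDE.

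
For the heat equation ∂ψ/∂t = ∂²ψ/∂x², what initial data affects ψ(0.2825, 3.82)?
The entire real line. The heat equation has infinite propagation speed: any initial disturbance instantly affects all points (though exponentially small far away).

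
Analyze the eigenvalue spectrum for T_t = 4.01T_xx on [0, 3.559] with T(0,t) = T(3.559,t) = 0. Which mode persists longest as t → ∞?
Eigenvalues: λₙ = 4.01n²π²/3.559².
First three modes:
  n=1: λ₁ = 4.01π²/3.559² ≈ 3.125
  n=2: λ₂ = 16.04π²/3.559² ≈ 12.498 (4× faster decay)
  n=3: λ₃ = 36.09π²/3.559² ≈ 28.121 (9× faster decay)
As t → ∞, higher modes decay exponentially faster. The n=1 mode dominates: T ~ c₁ sin(πx/3.559) e^{-λ₁t}.
Decay rate: λ₁ = 4.01π²/3.559² ≈ 3.125.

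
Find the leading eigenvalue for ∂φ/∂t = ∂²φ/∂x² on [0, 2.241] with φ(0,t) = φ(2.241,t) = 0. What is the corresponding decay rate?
Eigenvalues: λₙ = n²π²/2.241².
First three modes:
  n=1: λ₁ = π²/2.241² ≈ 1.965
  n=2: λ₂ = 4π²/2.241² ≈ 7.861 (4× faster decay)
  n=3: λ₃ = 9π²/2.241² ≈ 17.687 (9× faster decay)
As t → ∞, higher modes decay exponentially faster. The n=1 mode dominates: φ ~ c₁ sin(πx/2.241) e^{-λ₁t}.
Decay rate: λ₁ = π²/2.241² ≈ 1.965.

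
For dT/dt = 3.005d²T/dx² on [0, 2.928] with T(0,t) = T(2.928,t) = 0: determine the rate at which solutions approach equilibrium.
Eigenvalues: λₙ = 3.005n²π²/2.928².
First three modes:
  n=1: λ₁ = 3.005π²/2.928² ≈ 3.459
  n=2: λ₂ = 12.02π²/2.928² ≈ 13.838 (4× faster decay)
  n=3: λ₃ = 27.045π²/2.928² ≈ 31.135 (9× faster decay)
As t → ∞, higher modes decay exponentially faster. The n=1 mode dominates: T ~ c₁ sin(πx/2.928) e^{-λ₁t}.
Decay rate: λ₁ = 3.005π²/2.928² ≈ 3.459.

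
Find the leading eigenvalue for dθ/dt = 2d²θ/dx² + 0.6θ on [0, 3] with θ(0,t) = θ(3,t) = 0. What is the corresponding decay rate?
Eigenvalues: λₙ = 2n²π²/3² - 0.6.
First three modes:
  n=1: λ₁ = 2π²/3² - 0.6 ≈ 1.593
  n=2: λ₂ = 8π²/3² - 0.6 ≈ 8.173
  n=3: λ₃ = 18π²/3² - 0.6 ≈ 19.139
Since 2π²/3² ≈ 2.193 > 0.6, all λₙ > 0.
The n=1 mode decays slowest → dominates as t → ∞.
Asymptotic: θ ~ c₁ sin(πx/3) e^{-λ₁t} with decay rate λ₁ ≈ 1.593.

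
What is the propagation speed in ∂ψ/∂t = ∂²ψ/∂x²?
Infinite. The heat equation is parabolic, not hyperbolic, so disturbances propagate instantly.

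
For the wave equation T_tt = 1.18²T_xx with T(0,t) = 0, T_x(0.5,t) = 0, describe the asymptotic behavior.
T oscillates (no decay). Energy is conserved; the solution oscillates indefinitely as standing waves.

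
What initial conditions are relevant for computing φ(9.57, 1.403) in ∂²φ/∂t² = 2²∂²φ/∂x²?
Domain of dependence: [6.764, 12.376]. Signals travel at speed 2, so data within |x - 9.57| ≤ 2·1.403 = 2.806 can reach the point.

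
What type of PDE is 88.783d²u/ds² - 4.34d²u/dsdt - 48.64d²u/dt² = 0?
With A = 88.783, B = -4.34, C = -48.64, the discriminant is 17292.45608. This is a hyperbolic PDE.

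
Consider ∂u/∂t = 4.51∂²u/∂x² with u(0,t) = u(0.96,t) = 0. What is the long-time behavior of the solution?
As t → ∞, u → 0. Heat diffuses out through both boundaries.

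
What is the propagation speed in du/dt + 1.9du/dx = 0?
Speed = 1.9. Information travels along x - 1.9t = const (rightward).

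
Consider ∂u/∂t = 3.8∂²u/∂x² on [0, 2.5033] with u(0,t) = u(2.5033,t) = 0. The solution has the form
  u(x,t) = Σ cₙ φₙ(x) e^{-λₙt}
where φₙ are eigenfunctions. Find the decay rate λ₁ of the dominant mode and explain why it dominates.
Eigenvalues: λₙ = 3.8n²π²/2.5033².
First three modes:
  n=1: λ₁ = 3.8π²/2.5033² ≈ 5.985
  n=2: λ₂ = 15.2π²/2.5033² ≈ 23.94 (4× faster decay)
  n=3: λ₃ = 34.2π²/2.5033² ≈ 53.864 (9× faster decay)
As t → ∞, higher modes decay exponentially faster. The n=1 mode dominates: u ~ c₁ sin(πx/2.5033) e^{-λ₁t}.
Decay rate: λ₁ = 3.8π²/2.5033² ≈ 5.985.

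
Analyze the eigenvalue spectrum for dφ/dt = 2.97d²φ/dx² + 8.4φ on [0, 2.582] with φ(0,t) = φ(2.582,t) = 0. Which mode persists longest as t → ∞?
Eigenvalues: λₙ = 2.97n²π²/2.582² - 8.4.
First three modes:
  n=1: λ₁ = 2.97π²/2.582² - 8.4 ≈ -4.003
  n=2: λ₂ = 11.88π²/2.582² - 8.4 ≈ 9.187
  n=3: λ₃ = 26.73π²/2.582² - 8.4 ≈ 31.172
Since 2.97π²/2.582² ≈ 4.397 < 8.4, λ₁ < 0.
The n=1 mode grows fastest (−λₙ is largest for n=1) → dominates.
Asymptotic: φ ~ c₁ sin(πx/2.582) e^{4.003t} (exponential growth at rate −λ₁ ≈ 4.003).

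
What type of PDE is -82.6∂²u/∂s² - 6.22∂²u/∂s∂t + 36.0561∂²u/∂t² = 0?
With A = -82.6, B = -6.22, C = 36.0561, the discriminant is 11951.62384. This is a hyperbolic PDE.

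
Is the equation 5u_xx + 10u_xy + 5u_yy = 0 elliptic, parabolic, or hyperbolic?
Computing B² - 4AC with A = 5, B = 10, C = 5: discriminant = 0 (zero). Answer: parabolic.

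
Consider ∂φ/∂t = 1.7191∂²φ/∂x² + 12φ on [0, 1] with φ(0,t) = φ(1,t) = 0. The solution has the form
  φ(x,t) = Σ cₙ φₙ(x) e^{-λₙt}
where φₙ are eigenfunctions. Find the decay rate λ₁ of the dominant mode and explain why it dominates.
Eigenvalues: λₙ = 1.7191n²π²/1² - 12.
First three modes:
  n=1: λ₁ = 1.7191π² - 12 ≈ 4.967
  n=2: λ₂ = 6.8764π² - 12 ≈ 55.867
  n=3: λ₃ = 15.4719π² - 12 ≈ 140.702
Since 1.7191π² ≈ 16.967 > 12, all λₙ > 0.
The n=1 mode decays slowest → dominates as t → ∞.
Asymptotic: φ ~ c₁ sin(πx/1) e^{-λ₁t} with decay rate λ₁ ≈ 4.967.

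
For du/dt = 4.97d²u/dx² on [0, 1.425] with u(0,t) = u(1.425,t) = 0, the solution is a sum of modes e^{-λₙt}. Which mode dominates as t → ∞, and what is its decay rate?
Eigenvalues: λₙ = 4.97n²π²/1.425².
First three modes:
  n=1: λ₁ = 4.97π²/1.425² ≈ 24.156
  n=2: λ₂ = 19.88π²/1.425² ≈ 96.624 (4× faster decay)
  n=3: λ₃ = 44.73π²/1.425² ≈ 217.405 (9× faster decay)
As t → ∞, higher modes decay exponentially faster. The n=1 mode dominates: u ~ c₁ sin(πx/1.425) e^{-λ₁t}.
Decay rate: λ₁ = 4.97π²/1.425² ≈ 24.156.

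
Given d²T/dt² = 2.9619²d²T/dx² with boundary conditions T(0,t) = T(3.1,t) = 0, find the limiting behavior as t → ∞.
T oscillates (no decay). Energy is conserved; the solution oscillates indefinitely as standing waves.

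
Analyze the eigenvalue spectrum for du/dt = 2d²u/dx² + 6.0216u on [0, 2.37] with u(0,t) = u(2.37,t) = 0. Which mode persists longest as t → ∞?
Eigenvalues: λₙ = 2n²π²/2.37² - 6.0216.
First three modes:
  n=1: λ₁ = 2π²/2.37² - 6.0216 ≈ -2.507
  n=2: λ₂ = 8π²/2.37² - 6.0216 ≈ 8.035
  n=3: λ₃ = 18π²/2.37² - 6.0216 ≈ 25.607
Since 2π²/2.37² ≈ 3.514 < 6.0216, λ₁ < 0.
The n=1 mode grows fastest (−λₙ is largest for n=1) → dominates.
Asymptotic: u ~ c₁ sin(πx/2.37) e^{2.507t} (exponential growth at rate −λ₁ ≈ 2.507).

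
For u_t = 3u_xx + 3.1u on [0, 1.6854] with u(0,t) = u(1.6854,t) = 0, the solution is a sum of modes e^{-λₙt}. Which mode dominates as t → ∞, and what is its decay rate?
Eigenvalues: λₙ = 3n²π²/1.6854² - 3.1.
First three modes:
  n=1: λ₁ = 3π²/1.6854² - 3.1 ≈ 7.324
  n=2: λ₂ = 12π²/1.6854² - 3.1 ≈ 38.594
  n=3: λ₃ = 27π²/1.6854² - 3.1 ≈ 90.712
Since 3π²/1.6854² ≈ 10.424 > 3.1, all λₙ > 0.
The n=1 mode decays slowest → dominates as t → ∞.
Asymptotic: u ~ c₁ sin(πx/1.6854) e^{-λ₁t} with decay rate λ₁ ≈ 7.324.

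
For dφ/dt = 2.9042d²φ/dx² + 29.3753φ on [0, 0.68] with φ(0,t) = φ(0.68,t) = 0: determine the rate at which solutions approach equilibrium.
Eigenvalues: λₙ = 2.9042n²π²/0.68² - 29.3753.
First three modes:
  n=1: λ₁ = 2.9042π²/0.68² - 29.3753 ≈ 32.613
  n=2: λ₂ = 11.6168π²/0.68² - 29.3753 ≈ 218.577
  n=3: λ₃ = 26.1378π²/0.68² - 29.3753 ≈ 528.518
Since 2.9042π²/0.68² ≈ 61.988 > 29.3753, all λₙ > 0.
The n=1 mode decays slowest → dominates as t → ∞.
Asymptotic: φ ~ c₁ sin(πx/0.68) e^{-λ₁t} with decay rate λ₁ ≈ 32.613.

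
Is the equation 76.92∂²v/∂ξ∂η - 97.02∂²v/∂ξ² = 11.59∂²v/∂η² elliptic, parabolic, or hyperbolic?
Rewriting in standard form: -97.02∂²v/∂ξ² + 76.92∂²v/∂ξ∂η - 11.59∂²v/∂η² = 0. Computing B² - 4AC with A = -97.02, B = 76.92, C = -11.59: discriminant = 1418.8392 (positive). Answer: hyperbolic.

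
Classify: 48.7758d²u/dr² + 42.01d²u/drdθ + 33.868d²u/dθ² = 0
Elliptic (discriminant = -4842.9150776).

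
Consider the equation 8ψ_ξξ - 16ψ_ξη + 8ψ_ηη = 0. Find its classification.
Parabolic. (A = 8, B = -16, C = 8 gives B² - 4AC = 0.)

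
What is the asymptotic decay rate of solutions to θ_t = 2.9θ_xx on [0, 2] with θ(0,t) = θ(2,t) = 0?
Eigenvalues: λₙ = 2.9n²π²/2².
First three modes:
  n=1: λ₁ = 2.9π²/2² ≈ 7.155
  n=2: λ₂ = 11.6π²/2² ≈ 28.622 (4× faster decay)
  n=3: λ₃ = 26.1π²/2² ≈ 64.399 (9× faster decay)
As t → ∞, higher modes decay exponentially faster. The n=1 mode dominates: θ ~ c₁ sin(πx/2) e^{-λ₁t}.
Decay rate: λ₁ = 2.9π²/2² ≈ 7.155.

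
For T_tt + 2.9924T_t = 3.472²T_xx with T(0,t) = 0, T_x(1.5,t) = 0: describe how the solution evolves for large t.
T → 0. Damping (γ=2.9924) dissipates energy; oscillations decay exponentially.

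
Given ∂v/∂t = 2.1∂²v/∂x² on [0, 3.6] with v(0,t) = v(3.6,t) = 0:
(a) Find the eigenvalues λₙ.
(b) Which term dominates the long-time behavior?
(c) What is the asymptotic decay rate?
Eigenvalues: λₙ = 2.1n²π²/3.6².
First three modes:
  n=1: λ₁ = 2.1π²/3.6² ≈ 1.599
  n=2: λ₂ = 8.4π²/3.6² ≈ 6.397 (4× faster decay)
  n=3: λ₃ = 18.9π²/3.6² ≈ 14.393 (9× faster decay)
As t → ∞, higher modes decay exponentially faster. The n=1 mode dominates: v ~ c₁ sin(πx/3.6) e^{-λ₁t}.
Decay rate: λ₁ = 2.1π²/3.6² ≈ 1.599.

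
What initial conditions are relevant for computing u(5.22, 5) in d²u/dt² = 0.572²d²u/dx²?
Domain of dependence: [2.36, 8.08]. Signals travel at speed 0.572, so data within |x - 5.22| ≤ 0.572·5 = 2.86 can reach the point.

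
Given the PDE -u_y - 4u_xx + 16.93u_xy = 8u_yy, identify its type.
Rewriting in standard form: -4u_xx + 16.93u_xy - 8u_yy - u_y = 0. The second-order coefficients are A = -4, B = 16.93, C = -8. Since B² - 4AC = 158.6249 > 0, this is a hyperbolic PDE.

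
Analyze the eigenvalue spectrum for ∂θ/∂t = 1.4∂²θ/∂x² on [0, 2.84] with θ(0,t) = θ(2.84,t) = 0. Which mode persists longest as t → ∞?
Eigenvalues: λₙ = 1.4n²π²/2.84².
First three modes:
  n=1: λ₁ = 1.4π²/2.84² ≈ 1.713
  n=2: λ₂ = 5.6π²/2.84² ≈ 6.853 (4× faster decay)
  n=3: λ₃ = 12.6π²/2.84² ≈ 15.418 (9× faster decay)
As t → ∞, higher modes decay exponentially faster. The n=1 mode dominates: θ ~ c₁ sin(πx/2.84) e^{-λ₁t}.
Decay rate: λ₁ = 1.4π²/2.84² ≈ 1.713.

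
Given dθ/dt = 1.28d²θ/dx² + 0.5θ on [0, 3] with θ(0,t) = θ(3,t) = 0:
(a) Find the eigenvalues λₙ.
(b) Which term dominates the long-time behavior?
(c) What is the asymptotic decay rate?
Eigenvalues: λₙ = 1.28n²π²/3² - 0.5.
First three modes:
  n=1: λ₁ = 1.28π²/3² - 0.5 ≈ 0.904
  n=2: λ₂ = 5.12π²/3² - 0.5 ≈ 5.115
  n=3: λ₃ = 11.52π²/3² - 0.5 ≈ 12.133
Since 1.28π²/3² ≈ 1.404 > 0.5, all λₙ > 0.
The n=1 mode decays slowest → dominates as t → ∞.
Asymptotic: θ ~ c₁ sin(πx/3) e^{-λ₁t} with decay rate λ₁ ≈ 0.904.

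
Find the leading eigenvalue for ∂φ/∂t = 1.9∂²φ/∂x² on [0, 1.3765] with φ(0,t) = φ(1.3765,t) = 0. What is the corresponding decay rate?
Eigenvalues: λₙ = 1.9n²π²/1.3765².
First three modes:
  n=1: λ₁ = 1.9π²/1.3765² ≈ 9.897
  n=2: λ₂ = 7.6π²/1.3765² ≈ 39.588 (4× faster decay)
  n=3: λ₃ = 17.1π²/1.3765² ≈ 89.072 (9× faster decay)
As t → ∞, higher modes decay exponentially faster. The n=1 mode dominates: φ ~ c₁ sin(πx/1.3765) e^{-λ₁t}.
Decay rate: λ₁ = 1.9π²/1.3765² ≈ 9.897.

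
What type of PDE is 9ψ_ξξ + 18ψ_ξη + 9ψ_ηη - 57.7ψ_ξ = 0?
With A = 9, B = 18, C = 9, the discriminant is 0. This is a parabolic PDE.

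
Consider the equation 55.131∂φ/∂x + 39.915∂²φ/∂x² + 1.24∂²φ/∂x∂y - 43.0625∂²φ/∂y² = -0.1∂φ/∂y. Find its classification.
Rewriting in standard form: 39.915∂²φ/∂x² + 1.24∂²φ/∂x∂y - 43.0625∂²φ/∂y² + 55.131∂φ/∂x + 0.1∂φ/∂y = 0. Hyperbolic. (A = 39.915, B = 1.24, C = -43.0625 gives B² - 4AC = 6876.89635.)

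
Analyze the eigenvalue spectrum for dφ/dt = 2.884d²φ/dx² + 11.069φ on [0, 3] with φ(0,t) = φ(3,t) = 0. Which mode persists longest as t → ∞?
Eigenvalues: λₙ = 2.884n²π²/3² - 11.069.
First three modes:
  n=1: λ₁ = 2.884π²/3² - 11.069 ≈ -7.906
  n=2: λ₂ = 11.536π²/3² - 11.069 ≈ 1.582
  n=3: λ₃ = 25.956π²/3² - 11.069 ≈ 17.395
Since 2.884π²/3² ≈ 3.163 < 11.069, λ₁ < 0.
The n=1 mode grows fastest (−λₙ is largest for n=1) → dominates.
Asymptotic: φ ~ c₁ sin(πx/3) e^{7.906t} (exponential growth at rate −λ₁ ≈ 7.906).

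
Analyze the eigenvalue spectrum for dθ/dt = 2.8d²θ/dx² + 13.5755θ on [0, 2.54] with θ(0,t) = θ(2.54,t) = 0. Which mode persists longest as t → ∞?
Eigenvalues: λₙ = 2.8n²π²/2.54² - 13.5755.
First three modes:
  n=1: λ₁ = 2.8π²/2.54² - 13.5755 ≈ -9.292
  n=2: λ₂ = 11.2π²/2.54² - 13.5755 ≈ 3.558
  n=3: λ₃ = 25.2π²/2.54² - 13.5755 ≈ 24.975
Since 2.8π²/2.54² ≈ 4.283 < 13.5755, λ₁ < 0.
The n=1 mode grows fastest (−λₙ is largest for n=1) → dominates.
Asymptotic: θ ~ c₁ sin(πx/2.54) e^{9.292t} (exponential growth at rate −λ₁ ≈ 9.292).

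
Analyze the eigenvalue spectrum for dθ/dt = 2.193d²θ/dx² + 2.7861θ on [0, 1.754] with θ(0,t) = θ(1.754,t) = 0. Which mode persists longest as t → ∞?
Eigenvalues: λₙ = 2.193n²π²/1.754² - 2.7861.
First three modes:
  n=1: λ₁ = 2.193π²/1.754² - 2.7861 ≈ 4.249
  n=2: λ₂ = 8.772π²/1.754² - 2.7861 ≈ 25.355
  n=3: λ₃ = 19.737π²/1.754² - 2.7861 ≈ 60.531
Since 2.193π²/1.754² ≈ 7.035 > 2.7861, all λₙ > 0.
The n=1 mode decays slowest → dominates as t → ∞.
Asymptotic: θ ~ c₁ sin(πx/1.754) e^{-λ₁t} with decay rate λ₁ ≈ 4.249.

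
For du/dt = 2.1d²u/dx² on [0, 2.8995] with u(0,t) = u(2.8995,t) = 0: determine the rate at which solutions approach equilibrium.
Eigenvalues: λₙ = 2.1n²π²/2.8995².
First three modes:
  n=1: λ₁ = 2.1π²/2.8995² ≈ 2.465
  n=2: λ₂ = 8.4π²/2.8995² ≈ 9.861 (4× faster decay)
  n=3: λ₃ = 18.9π²/2.8995² ≈ 22.188 (9× faster decay)
As t → ∞, higher modes decay exponentially faster. The n=1 mode dominates: u ~ c₁ sin(πx/2.8995) e^{-λ₁t}.
Decay rate: λ₁ = 2.1π²/2.8995² ≈ 2.465.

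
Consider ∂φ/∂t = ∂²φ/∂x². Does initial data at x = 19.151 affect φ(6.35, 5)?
Yes, for any finite x. The heat equation has infinite propagation speed, so all initial data affects all points at any t > 0.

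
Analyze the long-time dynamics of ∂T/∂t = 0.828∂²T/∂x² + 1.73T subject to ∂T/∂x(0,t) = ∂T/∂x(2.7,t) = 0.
Long-time behavior: T grows unboundedly. With Neumann BCs the constant mode has diffusion eigenvalue 0, so any r > 0 makes it grow like e^(1.73t); solution grows exponentially.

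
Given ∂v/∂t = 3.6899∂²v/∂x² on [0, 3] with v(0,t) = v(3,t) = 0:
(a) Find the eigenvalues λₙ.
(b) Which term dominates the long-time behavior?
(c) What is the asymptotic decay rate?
Eigenvalues: λₙ = 3.6899n²π²/3².
First three modes:
  n=1: λ₁ = 3.6899π²/3² ≈ 4.046
  n=2: λ₂ = 14.7596π²/3² ≈ 16.186 (4× faster decay)
  n=3: λ₃ = 33.2091π²/3² ≈ 36.418 (9× faster decay)
As t → ∞, higher modes decay exponentially faster. The n=1 mode dominates: v ~ c₁ sin(πx/3) e^{-λ₁t}.
Decay rate: λ₁ = 3.6899π²/3² ≈ 4.046.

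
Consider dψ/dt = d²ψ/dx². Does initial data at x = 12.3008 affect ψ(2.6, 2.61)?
Yes, for any finite x. The heat equation has infinite propagation speed, so all initial data affects all points at any t > 0.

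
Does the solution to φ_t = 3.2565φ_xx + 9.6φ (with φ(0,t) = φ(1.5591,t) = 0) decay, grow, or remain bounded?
φ → 0. Diffusion dominates reaction (r=9.6 < κπ²/L²≈13.22); solution decays.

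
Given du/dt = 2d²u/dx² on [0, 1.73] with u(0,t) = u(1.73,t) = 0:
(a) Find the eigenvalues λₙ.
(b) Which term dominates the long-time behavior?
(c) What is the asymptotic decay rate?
Eigenvalues: λₙ = 2n²π²/1.73².
First three modes:
  n=1: λ₁ = 2π²/1.73² ≈ 6.595
  n=2: λ₂ = 8π²/1.73² ≈ 26.381 (4× faster decay)
  n=3: λ₃ = 18π²/1.73² ≈ 59.358 (9× faster decay)
As t → ∞, higher modes decay exponentially faster. The n=1 mode dominates: u ~ c₁ sin(πx/1.73) e^{-λ₁t}.
Decay rate: λ₁ = 2π²/1.73² ≈ 6.595.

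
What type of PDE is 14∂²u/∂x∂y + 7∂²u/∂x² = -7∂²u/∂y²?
Rewriting in standard form: 7∂²u/∂x² + 14∂²u/∂x∂y + 7∂²u/∂y² = 0. With A = 7, B = 14, C = 7, the discriminant is 0. This is a parabolic PDE.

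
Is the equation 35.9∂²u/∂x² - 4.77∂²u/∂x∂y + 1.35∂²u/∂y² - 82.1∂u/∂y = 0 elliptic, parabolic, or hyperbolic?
Computing B² - 4AC with A = 35.9, B = -4.77, C = 1.35: discriminant = -171.1071 (negative). Answer: elliptic.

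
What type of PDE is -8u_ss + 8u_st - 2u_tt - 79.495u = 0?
With A = -8, B = 8, C = -2, the discriminant is 0. This is a parabolic PDE.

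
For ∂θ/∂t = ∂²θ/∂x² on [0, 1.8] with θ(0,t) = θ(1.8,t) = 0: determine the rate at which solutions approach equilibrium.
Eigenvalues: λₙ = n²π²/1.8².
First three modes:
  n=1: λ₁ = π²/1.8² ≈ 3.046
  n=2: λ₂ = 4π²/1.8² ≈ 12.185 (4× faster decay)
  n=3: λ₃ = 9π²/1.8² ≈ 27.416 (9× faster decay)
As t → ∞, higher modes decay exponentially faster. The n=1 mode dominates: θ ~ c₁ sin(πx/1.8) e^{-λ₁t}.
Decay rate: λ₁ = π²/1.8² ≈ 3.046.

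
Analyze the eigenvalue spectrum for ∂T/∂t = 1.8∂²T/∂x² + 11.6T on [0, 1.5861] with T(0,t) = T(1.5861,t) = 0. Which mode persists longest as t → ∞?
Eigenvalues: λₙ = 1.8n²π²/1.5861² - 11.6.
First three modes:
  n=1: λ₁ = 1.8π²/1.5861² - 11.6 ≈ -4.538
  n=2: λ₂ = 7.2π²/1.5861² - 11.6 ≈ 16.647
  n=3: λ₃ = 16.2π²/1.5861² - 11.6 ≈ 51.956
Since 1.8π²/1.5861² ≈ 7.062 < 11.6, λ₁ < 0.
The n=1 mode grows fastest (−λₙ is largest for n=1) → dominates.
Asymptotic: T ~ c₁ sin(πx/1.5861) e^{4.538t} (exponential growth at rate −λ₁ ≈ 4.538).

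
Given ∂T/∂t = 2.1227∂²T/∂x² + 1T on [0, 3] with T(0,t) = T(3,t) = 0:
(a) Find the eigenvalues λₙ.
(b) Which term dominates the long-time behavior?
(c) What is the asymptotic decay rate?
Eigenvalues: λₙ = 2.1227n²π²/3² - 1.
First three modes:
  n=1: λ₁ = 2.1227π²/3² - 1 ≈ 1.328
  n=2: λ₂ = 8.4908π²/3² - 1 ≈ 8.311
  n=3: λ₃ = 19.1043π²/3² - 1 ≈ 19.95
Since 2.1227π²/3² ≈ 2.328 > 1, all λₙ > 0.
The n=1 mode decays slowest → dominates as t → ∞.
Asymptotic: T ~ c₁ sin(πx/3) e^{-λ₁t} with decay rate λ₁ ≈ 1.328.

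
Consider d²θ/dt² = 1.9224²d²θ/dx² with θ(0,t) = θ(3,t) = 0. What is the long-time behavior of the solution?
As t → ∞, θ oscillates (no decay). Energy is conserved; the solution oscillates indefinitely as standing waves.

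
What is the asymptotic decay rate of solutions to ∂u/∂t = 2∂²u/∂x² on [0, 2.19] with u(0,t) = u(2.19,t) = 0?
Eigenvalues: λₙ = 2n²π²/2.19².
First three modes:
  n=1: λ₁ = 2π²/2.19² ≈ 4.116
  n=2: λ₂ = 8π²/2.19² ≈ 16.463 (4× faster decay)
  n=3: λ₃ = 18π²/2.19² ≈ 37.041 (9× faster decay)
As t → ∞, higher modes decay exponentially faster. The n=1 mode dominates: u ~ c₁ sin(πx/2.19) e^{-λ₁t}.
Decay rate: λ₁ = 2π²/2.19² ≈ 4.116.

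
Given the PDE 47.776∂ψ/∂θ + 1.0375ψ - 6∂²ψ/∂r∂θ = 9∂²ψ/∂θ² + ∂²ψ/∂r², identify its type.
Rewriting in standard form: -∂²ψ/∂r² - 6∂²ψ/∂r∂θ - 9∂²ψ/∂θ² + 47.776∂ψ/∂θ + 1.0375ψ = 0. The second-order coefficients are A = -1, B = -6, C = -9. Since B² - 4AC = 0 = 0, this is a parabolic PDE.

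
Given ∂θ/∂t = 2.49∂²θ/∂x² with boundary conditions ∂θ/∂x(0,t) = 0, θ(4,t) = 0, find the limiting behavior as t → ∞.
θ → 0. Heat escapes through the Dirichlet boundary.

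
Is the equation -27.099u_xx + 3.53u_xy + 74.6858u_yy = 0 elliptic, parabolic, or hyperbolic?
Computing B² - 4AC with A = -27.099, B = 3.53, C = 74.6858: discriminant = 8108.1028768 (positive). Answer: hyperbolic.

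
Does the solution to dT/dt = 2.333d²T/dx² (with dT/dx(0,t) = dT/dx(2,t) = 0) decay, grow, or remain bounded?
T → constant (steady state). Heat is conserved (no flux at boundaries); solution approaches the spatial average.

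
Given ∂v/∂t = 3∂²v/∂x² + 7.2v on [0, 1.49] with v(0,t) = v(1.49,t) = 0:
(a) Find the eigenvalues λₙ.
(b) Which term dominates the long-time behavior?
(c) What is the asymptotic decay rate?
Eigenvalues: λₙ = 3n²π²/1.49² - 7.2.
First three modes:
  n=1: λ₁ = 3π²/1.49² - 7.2 ≈ 6.137
  n=2: λ₂ = 12π²/1.49² - 7.2 ≈ 46.147
  n=3: λ₃ = 27π²/1.49² - 7.2 ≈ 112.83
Since 3π²/1.49² ≈ 13.337 > 7.2, all λₙ > 0.
The n=1 mode decays slowest → dominates as t → ∞.
Asymptotic: v ~ c₁ sin(πx/1.49) e^{-λ₁t} with decay rate λ₁ ≈ 6.137.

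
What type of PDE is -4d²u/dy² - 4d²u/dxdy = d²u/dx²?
Rewriting in standard form: -d²u/dx² - 4d²u/dxdy - 4d²u/dy² = 0. With A = -1, B = -4, C = -4, the discriminant is 0. This is a parabolic PDE.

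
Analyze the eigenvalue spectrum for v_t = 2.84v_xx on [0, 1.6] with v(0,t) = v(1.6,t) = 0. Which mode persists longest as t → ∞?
Eigenvalues: λₙ = 2.84n²π²/1.6².
First three modes:
  n=1: λ₁ = 2.84π²/1.6² ≈ 10.949
  n=2: λ₂ = 11.36π²/1.6² ≈ 43.796 (4× faster decay)
  n=3: λ₃ = 25.56π²/1.6² ≈ 98.542 (9× faster decay)
As t → ∞, higher modes decay exponentially faster. The n=1 mode dominates: v ~ c₁ sin(πx/1.6) e^{-λ₁t}.
Decay rate: λ₁ = 2.84π²/1.6² ≈ 10.949.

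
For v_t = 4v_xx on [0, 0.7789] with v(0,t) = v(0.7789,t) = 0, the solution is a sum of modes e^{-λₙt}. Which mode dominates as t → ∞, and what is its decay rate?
Eigenvalues: λₙ = 4n²π²/0.7789².
First three modes:
  n=1: λ₁ = 4π²/0.7789² ≈ 65.072
  n=2: λ₂ = 16π²/0.7789² ≈ 260.289 (4× faster decay)
  n=3: λ₃ = 36π²/0.7789² ≈ 585.651 (9× faster decay)
As t → ∞, higher modes decay exponentially faster. The n=1 mode dominates: v ~ c₁ sin(πx/0.7789) e^{-λ₁t}.
Decay rate: λ₁ = 4π²/0.7789² ≈ 65.072.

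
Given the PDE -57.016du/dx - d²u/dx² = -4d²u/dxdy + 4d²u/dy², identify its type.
Rewriting in standard form: -d²u/dx² + 4d²u/dxdy - 4d²u/dy² - 57.016du/dx = 0. The second-order coefficients are A = -1, B = 4, C = -4. Since B² - 4AC = 0 = 0, this is a parabolic PDE.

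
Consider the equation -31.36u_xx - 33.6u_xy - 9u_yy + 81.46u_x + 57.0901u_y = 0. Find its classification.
Parabolic. (A = -31.36, B = -33.6, C = -9 gives B² - 4AC = 0.)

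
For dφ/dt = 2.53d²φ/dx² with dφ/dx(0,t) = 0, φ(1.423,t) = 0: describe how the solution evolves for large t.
φ → 0. Heat escapes through the Dirichlet boundary.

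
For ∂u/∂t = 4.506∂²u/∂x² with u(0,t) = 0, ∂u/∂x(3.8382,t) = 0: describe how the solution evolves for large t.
u → 0. Heat escapes through the Dirichlet boundary.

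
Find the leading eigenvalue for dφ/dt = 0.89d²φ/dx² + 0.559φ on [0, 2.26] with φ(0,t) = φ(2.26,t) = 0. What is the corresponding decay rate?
Eigenvalues: λₙ = 0.89n²π²/2.26² - 0.559.
First three modes:
  n=1: λ₁ = 0.89π²/2.26² - 0.559 ≈ 1.161
  n=2: λ₂ = 3.56π²/2.26² - 0.559 ≈ 6.32
  n=3: λ₃ = 8.01π²/2.26² - 0.559 ≈ 14.919
Since 0.89π²/2.26² ≈ 1.72 > 0.559, all λₙ > 0.
The n=1 mode decays slowest → dominates as t → ∞.
Asymptotic: φ ~ c₁ sin(πx/2.26) e^{-λ₁t} with decay rate λ₁ ≈ 1.161.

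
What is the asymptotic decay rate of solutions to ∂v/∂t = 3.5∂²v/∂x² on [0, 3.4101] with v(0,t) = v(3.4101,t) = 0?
Eigenvalues: λₙ = 3.5n²π²/3.4101².
First three modes:
  n=1: λ₁ = 3.5π²/3.4101² ≈ 2.971
  n=2: λ₂ = 14π²/3.4101² ≈ 11.882 (4× faster decay)
  n=3: λ₃ = 31.5π²/3.4101² ≈ 26.735 (9× faster decay)
As t → ∞, higher modes decay exponentially faster. The n=1 mode dominates: v ~ c₁ sin(πx/3.4101) e^{-λ₁t}.
Decay rate: λ₁ = 3.5π²/3.4101² ≈ 2.971.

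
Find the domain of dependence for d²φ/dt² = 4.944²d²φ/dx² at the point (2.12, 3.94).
Domain of dependence: [-17.35936, 21.59936]. Signals travel at speed 4.944, so data within |x - 2.12| ≤ 4.944·3.94 = 19.47936 can reach the point.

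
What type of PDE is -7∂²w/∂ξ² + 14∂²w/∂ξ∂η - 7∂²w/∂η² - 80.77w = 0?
With A = -7, B = 14, C = -7, the discriminant is 0. This is a parabolic PDE.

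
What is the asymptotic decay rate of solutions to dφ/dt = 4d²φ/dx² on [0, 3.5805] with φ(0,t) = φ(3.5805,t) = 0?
Eigenvalues: λₙ = 4n²π²/3.5805².
First three modes:
  n=1: λ₁ = 4π²/3.5805² ≈ 3.079
  n=2: λ₂ = 16π²/3.5805² ≈ 12.318 (4× faster decay)
  n=3: λ₃ = 36π²/3.5805² ≈ 27.715 (9× faster decay)
As t → ∞, higher modes decay exponentially faster. The n=1 mode dominates: φ ~ c₁ sin(πx/3.5805) e^{-λ₁t}.
Decay rate: λ₁ = 4π²/3.5805² ≈ 3.079.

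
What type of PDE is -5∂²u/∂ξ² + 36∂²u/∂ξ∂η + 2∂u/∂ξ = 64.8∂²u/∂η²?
Rewriting in standard form: -5∂²u/∂ξ² + 36∂²u/∂ξ∂η - 64.8∂²u/∂η² + 2∂u/∂ξ = 0. With A = -5, B = 36, C = -64.8, the discriminant is 0. This is a parabolic PDE.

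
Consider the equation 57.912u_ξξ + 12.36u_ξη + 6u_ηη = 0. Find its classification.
Elliptic. (A = 57.912, B = 12.36, C = 6 gives B² - 4AC = -1237.1184.)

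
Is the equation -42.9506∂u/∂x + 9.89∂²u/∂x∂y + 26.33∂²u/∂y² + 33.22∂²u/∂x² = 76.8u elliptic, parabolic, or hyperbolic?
Rewriting in standard form: 33.22∂²u/∂x² + 9.89∂²u/∂x∂y + 26.33∂²u/∂y² - 42.9506∂u/∂x - 76.8u = 0. Computing B² - 4AC with A = 33.22, B = 9.89, C = 26.33: discriminant = -3400.9183 (negative). Answer: elliptic.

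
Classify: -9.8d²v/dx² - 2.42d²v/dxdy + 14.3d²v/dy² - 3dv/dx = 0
Hyperbolic (discriminant = 566.4164).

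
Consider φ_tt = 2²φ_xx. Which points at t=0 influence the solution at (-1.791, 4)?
Domain of dependence: [-9.791, 6.209]. Signals travel at speed 2, so data within |x - -1.791| ≤ 2·4 = 8 can reach the point.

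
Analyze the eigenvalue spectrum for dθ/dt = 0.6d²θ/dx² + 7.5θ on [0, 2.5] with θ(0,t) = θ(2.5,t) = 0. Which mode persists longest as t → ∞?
Eigenvalues: λₙ = 0.6n²π²/2.5² - 7.5.
First three modes:
  n=1: λ₁ = 0.6π²/2.5² - 7.5 ≈ -6.553
  n=2: λ₂ = 2.4π²/2.5² - 7.5 ≈ -3.71
  n=3: λ₃ = 5.4π²/2.5² - 7.5 ≈ 1.027
Since 0.6π²/2.5² ≈ 0.947 < 7.5, λ₁ < 0.
The n=1 mode grows fastest (−λₙ is largest for n=1) → dominates.
Asymptotic: θ ~ c₁ sin(πx/2.5) e^{6.553t} (exponential growth at rate −λ₁ ≈ 6.553).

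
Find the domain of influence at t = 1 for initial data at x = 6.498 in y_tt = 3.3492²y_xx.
Domain of influence: [3.1488, 9.8472]. Data at x = 6.498 spreads outward at speed 3.3492.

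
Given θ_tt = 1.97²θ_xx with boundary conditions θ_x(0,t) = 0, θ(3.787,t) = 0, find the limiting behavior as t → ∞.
θ oscillates (no decay). Energy is conserved; the solution oscillates indefinitely as standing waves.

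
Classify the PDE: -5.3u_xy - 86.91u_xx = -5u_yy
Rewriting in standard form: -86.91u_xx - 5.3u_xy + 5u_yy = 0. A = -86.91, B = -5.3, C = 5. Discriminant B² - 4AC = 1766.29. Since 1766.29 > 0, hyperbolic.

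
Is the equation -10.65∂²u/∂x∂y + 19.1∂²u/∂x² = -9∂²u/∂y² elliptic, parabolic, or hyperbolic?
Rewriting in standard form: 19.1∂²u/∂x² - 10.65∂²u/∂x∂y + 9∂²u/∂y² = 0. Computing B² - 4AC with A = 19.1, B = -10.65, C = 9: discriminant = -574.1775 (negative). Answer: elliptic.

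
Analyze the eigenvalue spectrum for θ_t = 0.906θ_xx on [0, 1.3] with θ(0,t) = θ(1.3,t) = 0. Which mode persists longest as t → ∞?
Eigenvalues: λₙ = 0.906n²π²/1.3².
First three modes:
  n=1: λ₁ = 0.906π²/1.3² ≈ 5.291
  n=2: λ₂ = 3.624π²/1.3² ≈ 21.164 (4× faster decay)
  n=3: λ₃ = 8.154π²/1.3² ≈ 47.619 (9× faster decay)
As t → ∞, higher modes decay exponentially faster. The n=1 mode dominates: θ ~ c₁ sin(πx/1.3) e^{-λ₁t}.
Decay rate: λ₁ = 0.906π²/1.3² ≈ 5.291.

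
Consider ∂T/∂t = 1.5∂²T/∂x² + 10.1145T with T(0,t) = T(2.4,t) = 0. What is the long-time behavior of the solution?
As t → ∞, T grows unboundedly. Reaction dominates diffusion (r=10.1145 > κπ²/L²≈2.57); solution grows exponentially.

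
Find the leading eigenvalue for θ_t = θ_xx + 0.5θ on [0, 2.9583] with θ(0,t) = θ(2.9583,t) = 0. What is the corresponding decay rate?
Eigenvalues: λₙ = n²π²/2.9583² - 0.5.
First three modes:
  n=1: λ₁ = π²/2.9583² - 0.5 ≈ 0.628
  n=2: λ₂ = 4π²/2.9583² - 0.5 ≈ 4.011
  n=3: λ₃ = 9π²/2.9583² - 0.5 ≈ 9.65
Since π²/2.9583² ≈ 1.128 > 0.5, all λₙ > 0.
The n=1 mode decays slowest → dominates as t → ∞.
Asymptotic: θ ~ c₁ sin(πx/2.9583) e^{-λ₁t} with decay rate λ₁ ≈ 0.628.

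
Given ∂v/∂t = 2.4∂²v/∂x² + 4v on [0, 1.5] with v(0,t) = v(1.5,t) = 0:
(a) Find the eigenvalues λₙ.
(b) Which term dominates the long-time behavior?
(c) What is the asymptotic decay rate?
Eigenvalues: λₙ = 2.4n²π²/1.5² - 4.
First three modes:
  n=1: λ₁ = 2.4π²/1.5² - 4 ≈ 6.528
  n=2: λ₂ = 9.6π²/1.5² - 4 ≈ 38.11
  n=3: λ₃ = 21.6π²/1.5² - 4 ≈ 90.748
Since 2.4π²/1.5² ≈ 10.528 > 4, all λₙ > 0.
The n=1 mode decays slowest → dominates as t → ∞.
Asymptotic: v ~ c₁ sin(πx/1.5) e^{-λ₁t} with decay rate λ₁ ≈ 6.528.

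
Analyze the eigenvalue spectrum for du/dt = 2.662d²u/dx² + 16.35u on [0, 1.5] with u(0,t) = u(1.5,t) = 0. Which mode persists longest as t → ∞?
Eigenvalues: λₙ = 2.662n²π²/1.5² - 16.35.
First three modes:
  n=1: λ₁ = 2.662π²/1.5² - 16.35 ≈ -4.673
  n=2: λ₂ = 10.648π²/1.5² - 16.35 ≈ 30.357
  n=3: λ₃ = 23.958π²/1.5² - 16.35 ≈ 88.742
Since 2.662π²/1.5² ≈ 11.677 < 16.35, λ₁ < 0.
The n=1 mode grows fastest (−λₙ is largest for n=1) → dominates.
Asymptotic: u ~ c₁ sin(πx/1.5) e^{4.673t} (exponential growth at rate −λ₁ ≈ 4.673).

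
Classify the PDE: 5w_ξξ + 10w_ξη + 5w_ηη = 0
A = 5, B = 10, C = 5. Discriminant B² - 4AC = 0. Since 0 = 0, parabolic.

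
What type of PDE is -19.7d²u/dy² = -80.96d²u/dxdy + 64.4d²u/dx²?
Rewriting in standard form: -64.4d²u/dx² + 80.96d²u/dxdy - 19.7d²u/dy² = 0. With A = -64.4, B = 80.96, C = -19.7, the discriminant is 1479.8016. This is a hyperbolic PDE.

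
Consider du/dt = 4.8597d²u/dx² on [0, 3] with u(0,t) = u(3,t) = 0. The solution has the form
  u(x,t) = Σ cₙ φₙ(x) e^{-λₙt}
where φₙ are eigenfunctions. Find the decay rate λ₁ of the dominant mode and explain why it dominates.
Eigenvalues: λₙ = 4.8597n²π²/3².
First three modes:
  n=1: λ₁ = 4.8597π²/3² ≈ 5.329
  n=2: λ₂ = 19.4388π²/3² ≈ 21.317 (4× faster decay)
  n=3: λ₃ = 43.7373π²/3² ≈ 47.963 (9× faster decay)
As t → ∞, higher modes decay exponentially faster. The n=1 mode dominates: u ~ c₁ sin(πx/3) e^{-λ₁t}.
Decay rate: λ₁ = 4.8597π²/3² ≈ 5.329.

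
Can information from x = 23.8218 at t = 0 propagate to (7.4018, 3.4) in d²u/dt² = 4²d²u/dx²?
No. The domain of dependence is [-6.1982, 21.0018], and 23.8218 is outside this interval.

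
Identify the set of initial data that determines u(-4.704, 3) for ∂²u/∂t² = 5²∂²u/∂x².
Domain of dependence: [-19.704, 10.296]. Signals travel at speed 5, so data within |x - -4.704| ≤ 5·3 = 15 can reach the point.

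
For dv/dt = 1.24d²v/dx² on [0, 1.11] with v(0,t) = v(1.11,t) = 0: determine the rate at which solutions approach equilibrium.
Eigenvalues: λₙ = 1.24n²π²/1.11².
First three modes:
  n=1: λ₁ = 1.24π²/1.11² ≈ 9.933
  n=2: λ₂ = 4.96π²/1.11² ≈ 39.732 (4× faster decay)
  n=3: λ₃ = 11.16π²/1.11² ≈ 89.396 (9× faster decay)
As t → ∞, higher modes decay exponentially faster. The n=1 mode dominates: v ~ c₁ sin(πx/1.11) e^{-λ₁t}.
Decay rate: λ₁ = 1.24π²/1.11² ≈ 9.933.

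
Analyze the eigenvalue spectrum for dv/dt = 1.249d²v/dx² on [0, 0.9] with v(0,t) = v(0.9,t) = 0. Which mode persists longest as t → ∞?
Eigenvalues: λₙ = 1.249n²π²/0.9².
First three modes:
  n=1: λ₁ = 1.249π²/0.9² ≈ 15.219
  n=2: λ₂ = 4.996π²/0.9² ≈ 60.875 (4× faster decay)
  n=3: λ₃ = 11.241π²/0.9² ≈ 136.968 (9× faster decay)
As t → ∞, higher modes decay exponentially faster. The n=1 mode dominates: v ~ c₁ sin(πx/0.9) e^{-λ₁t}.
Decay rate: λ₁ = 1.249π²/0.9² ≈ 15.219.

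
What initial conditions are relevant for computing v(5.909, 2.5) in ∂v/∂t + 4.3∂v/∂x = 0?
A single point: x = -4.841. The characteristic through (5.909, 2.5) is x - 4.3t = const, so x = 5.909 - 4.3·2.5 = -4.841.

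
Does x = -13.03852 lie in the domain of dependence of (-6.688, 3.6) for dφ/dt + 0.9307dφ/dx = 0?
No. Only data at x = -10.03852 affects (-6.688, 3.6). Advection has one-way propagation along characteristics.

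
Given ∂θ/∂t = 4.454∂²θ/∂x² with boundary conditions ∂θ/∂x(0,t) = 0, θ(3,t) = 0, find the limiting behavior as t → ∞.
θ → 0. Heat escapes through the Dirichlet boundary.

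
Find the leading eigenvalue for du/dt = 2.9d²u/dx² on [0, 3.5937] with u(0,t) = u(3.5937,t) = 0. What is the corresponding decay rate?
Eigenvalues: λₙ = 2.9n²π²/3.5937².
First three modes:
  n=1: λ₁ = 2.9π²/3.5937² ≈ 2.216
  n=2: λ₂ = 11.6π²/3.5937² ≈ 8.865 (4× faster decay)
  n=3: λ₃ = 26.1π²/3.5937² ≈ 19.946 (9× faster decay)
As t → ∞, higher modes decay exponentially faster. The n=1 mode dominates: u ~ c₁ sin(πx/3.5937) e^{-λ₁t}.
Decay rate: λ₁ = 2.9π²/3.5937² ≈ 2.216.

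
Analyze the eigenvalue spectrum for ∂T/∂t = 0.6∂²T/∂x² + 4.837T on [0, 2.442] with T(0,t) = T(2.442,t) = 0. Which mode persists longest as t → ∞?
Eigenvalues: λₙ = 0.6n²π²/2.442² - 4.837.
First three modes:
  n=1: λ₁ = 0.6π²/2.442² - 4.837 ≈ -3.844
  n=2: λ₂ = 2.4π²/2.442² - 4.837 ≈ -0.865
  n=3: λ₃ = 5.4π²/2.442² - 4.837 ≈ 4.1
Since 0.6π²/2.442² ≈ 0.993 < 4.837, λ₁ < 0.
The n=1 mode grows fastest (−λₙ is largest for n=1) → dominates.
Asymptotic: T ~ c₁ sin(πx/2.442) e^{3.844t} (exponential growth at rate −λ₁ ≈ 3.844).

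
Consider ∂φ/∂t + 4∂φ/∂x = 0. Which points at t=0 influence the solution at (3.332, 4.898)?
A single point: x = -16.26. The characteristic through (3.332, 4.898) is x - 4t = const, so x = 3.332 - 4·4.898 = -16.26.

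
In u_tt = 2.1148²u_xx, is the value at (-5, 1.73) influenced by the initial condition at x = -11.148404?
No. The domain of dependence is [-8.658604, -1.341396], and -11.148404 is outside this interval.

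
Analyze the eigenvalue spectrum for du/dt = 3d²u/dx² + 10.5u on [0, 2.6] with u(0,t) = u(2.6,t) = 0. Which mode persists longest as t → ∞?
Eigenvalues: λₙ = 3n²π²/2.6² - 10.5.
First three modes:
  n=1: λ₁ = 3π²/2.6² - 10.5 ≈ -6.12
  n=2: λ₂ = 12π²/2.6² - 10.5 ≈ 7.02
  n=3: λ₃ = 27π²/2.6² - 10.5 ≈ 28.92
Since 3π²/2.6² ≈ 4.38 < 10.5, λ₁ < 0.
The n=1 mode grows fastest (−λₙ is largest for n=1) → dominates.
Asymptotic: u ~ c₁ sin(πx/2.6) e^{6.12t} (exponential growth at rate −λ₁ ≈ 6.12).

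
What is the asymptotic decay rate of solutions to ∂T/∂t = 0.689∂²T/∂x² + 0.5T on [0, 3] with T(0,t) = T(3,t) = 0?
Eigenvalues: λₙ = 0.689n²π²/3² - 0.5.
First three modes:
  n=1: λ₁ = 0.689π²/3² - 0.5 ≈ 0.256
  n=2: λ₂ = 2.756π²/3² - 0.5 ≈ 2.522
  n=3: λ₃ = 6.201π²/3² - 0.5 ≈ 6.3
Since 0.689π²/3² ≈ 0.756 > 0.5, all λₙ > 0.
The n=1 mode decays slowest → dominates as t → ∞.
Asymptotic: T ~ c₁ sin(πx/3) e^{-λ₁t} with decay rate λ₁ ≈ 0.256.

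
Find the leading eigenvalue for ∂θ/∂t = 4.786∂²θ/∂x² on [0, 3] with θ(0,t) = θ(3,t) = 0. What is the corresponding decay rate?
Eigenvalues: λₙ = 4.786n²π²/3².
First three modes:
  n=1: λ₁ = 4.786π²/3² ≈ 5.248
  n=2: λ₂ = 19.144π²/3² ≈ 20.994 (4× faster decay)
  n=3: λ₃ = 43.074π²/3² ≈ 47.236 (9× faster decay)
As t → ∞, higher modes decay exponentially faster. The n=1 mode dominates: θ ~ c₁ sin(πx/3) e^{-λ₁t}.
Decay rate: λ₁ = 4.786π²/3² ≈ 5.248.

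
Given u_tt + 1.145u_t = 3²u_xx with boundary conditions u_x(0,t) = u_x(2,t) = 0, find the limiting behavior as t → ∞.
u → constant (steady state). Damping (γ=1.145) dissipates the nonconstant modes; with Neumann BCs the spatial average obeys M''+γM'=0 and tends to a finite limit.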